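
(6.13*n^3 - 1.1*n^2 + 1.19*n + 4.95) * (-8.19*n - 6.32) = -50.2047*n^4 - 29.7326*n^3 - 2.7941*n^2 - 48.0613*n - 31.284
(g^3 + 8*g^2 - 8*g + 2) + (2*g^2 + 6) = g^3 + 10*g^2 - 8*g + 8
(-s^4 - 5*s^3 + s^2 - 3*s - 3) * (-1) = s^4 + 5*s^3 - s^2 + 3*s + 3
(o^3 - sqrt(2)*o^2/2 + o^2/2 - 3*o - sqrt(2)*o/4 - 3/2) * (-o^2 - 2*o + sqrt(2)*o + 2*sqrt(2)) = -o^5 - 5*o^4/2 + 3*sqrt(2)*o^4/2 + o^3 + 15*sqrt(2)*o^3/4 - 3*sqrt(2)*o^2/2 + 5*o^2 - 15*sqrt(2)*o/2 + 2*o - 3*sqrt(2)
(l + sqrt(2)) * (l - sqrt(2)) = l^2 - 2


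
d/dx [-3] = 0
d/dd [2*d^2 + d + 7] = 4*d + 1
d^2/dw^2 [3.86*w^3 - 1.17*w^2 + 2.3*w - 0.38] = 23.16*w - 2.34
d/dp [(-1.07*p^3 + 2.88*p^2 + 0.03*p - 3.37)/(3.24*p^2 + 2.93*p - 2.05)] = (-3.4668*p^4 - 6.2702*p^3 + 14.9217*p^2 + 10.0296*p + 9.8126)/(10.4976*p^4 + 18.9864*p^3 - 4.6991*p^2 - 12.013*p + 4.2025)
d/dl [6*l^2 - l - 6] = 12*l - 1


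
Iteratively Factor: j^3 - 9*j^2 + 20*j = (j - 5)*(j^2 - 4*j) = j*(j - 5)*(j - 4)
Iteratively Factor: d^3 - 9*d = (d - 3)*(d^2 + 3*d) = d*(d - 3)*(d + 3)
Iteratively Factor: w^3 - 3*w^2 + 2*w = (w - 1)*(w^2 - 2*w) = (w - 2)*(w - 1)*(w)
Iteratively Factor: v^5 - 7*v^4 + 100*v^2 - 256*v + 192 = (v - 2)*(v^4 - 5*v^3 - 10*v^2 + 80*v - 96) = (v - 3)*(v - 2)*(v^3 - 2*v^2 - 16*v + 32) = (v - 3)*(v - 2)*(v + 4)*(v^2 - 6*v + 8) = (v - 3)*(v - 2)^2*(v + 4)*(v - 4)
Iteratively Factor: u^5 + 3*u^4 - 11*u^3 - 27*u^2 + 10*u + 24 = (u + 1)*(u^4 + 2*u^3 - 13*u^2 - 14*u + 24) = (u - 1)*(u + 1)*(u^3 + 3*u^2 - 10*u - 24) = (u - 3)*(u - 1)*(u + 1)*(u^2 + 6*u + 8) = (u - 3)*(u - 1)*(u + 1)*(u + 4)*(u + 2)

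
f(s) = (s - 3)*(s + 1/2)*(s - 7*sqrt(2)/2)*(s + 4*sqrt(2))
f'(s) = (s - 3)*(s + 1/2)*(s - 7*sqrt(2)/2) + (s - 3)*(s + 1/2)*(s + 4*sqrt(2)) + (s - 3)*(s - 7*sqrt(2)/2)*(s + 4*sqrt(2)) + (s + 1/2)*(s - 7*sqrt(2)/2)*(s + 4*sqrt(2)) = 4*s^3 - 15*s^2/2 + 3*sqrt(2)*s^2/2 - 59*s - 5*sqrt(2)*s/2 - 3*sqrt(2)/4 + 70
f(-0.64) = -14.29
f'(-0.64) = 105.71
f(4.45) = -36.25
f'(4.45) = 36.63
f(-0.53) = -2.98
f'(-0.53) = 99.98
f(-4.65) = -306.86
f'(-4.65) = -158.75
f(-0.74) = -25.11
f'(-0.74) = 110.65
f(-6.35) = 428.41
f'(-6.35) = -775.03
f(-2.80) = -295.35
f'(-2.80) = 114.06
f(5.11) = 20.42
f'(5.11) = 142.67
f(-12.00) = 18546.29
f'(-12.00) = -6867.16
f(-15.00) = 48648.68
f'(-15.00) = -13703.23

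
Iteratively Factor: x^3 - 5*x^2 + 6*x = (x)*(x^2 - 5*x + 6) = x*(x - 2)*(x - 3)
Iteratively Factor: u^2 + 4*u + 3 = (u + 3)*(u + 1)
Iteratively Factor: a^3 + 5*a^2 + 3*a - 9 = (a + 3)*(a^2 + 2*a - 3) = (a + 3)^2*(a - 1)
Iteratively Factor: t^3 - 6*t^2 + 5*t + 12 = (t - 3)*(t^2 - 3*t - 4) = (t - 3)*(t + 1)*(t - 4)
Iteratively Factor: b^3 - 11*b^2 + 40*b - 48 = (b - 4)*(b^2 - 7*b + 12) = (b - 4)^2*(b - 3)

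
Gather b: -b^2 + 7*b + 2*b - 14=-b^2 + 9*b - 14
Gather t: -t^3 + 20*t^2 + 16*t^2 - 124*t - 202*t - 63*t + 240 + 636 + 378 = -t^3 + 36*t^2 - 389*t + 1254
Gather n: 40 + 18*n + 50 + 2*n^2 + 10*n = 2*n^2 + 28*n + 90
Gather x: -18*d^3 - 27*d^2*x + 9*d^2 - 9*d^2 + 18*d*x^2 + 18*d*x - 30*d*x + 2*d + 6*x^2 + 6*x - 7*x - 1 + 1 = -18*d^3 + 2*d + x^2*(18*d + 6) + x*(-27*d^2 - 12*d - 1)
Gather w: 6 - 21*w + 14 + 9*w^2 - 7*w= 9*w^2 - 28*w + 20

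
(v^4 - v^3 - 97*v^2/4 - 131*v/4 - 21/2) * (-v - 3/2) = -v^5 - v^4/2 + 103*v^3/4 + 553*v^2/8 + 477*v/8 + 63/4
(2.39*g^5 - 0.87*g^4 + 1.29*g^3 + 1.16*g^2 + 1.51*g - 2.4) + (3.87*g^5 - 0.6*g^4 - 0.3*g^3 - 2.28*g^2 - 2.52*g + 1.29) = 6.26*g^5 - 1.47*g^4 + 0.99*g^3 - 1.12*g^2 - 1.01*g - 1.11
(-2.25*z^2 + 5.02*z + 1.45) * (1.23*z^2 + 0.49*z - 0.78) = -2.7675*z^4 + 5.0721*z^3 + 5.9983*z^2 - 3.2051*z - 1.131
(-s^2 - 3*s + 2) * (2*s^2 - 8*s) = -2*s^4 + 2*s^3 + 28*s^2 - 16*s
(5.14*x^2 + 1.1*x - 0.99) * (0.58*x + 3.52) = 2.9812*x^3 + 18.7308*x^2 + 3.2978*x - 3.4848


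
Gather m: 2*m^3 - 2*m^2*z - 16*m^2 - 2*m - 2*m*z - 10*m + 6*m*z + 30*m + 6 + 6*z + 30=2*m^3 + m^2*(-2*z - 16) + m*(4*z + 18) + 6*z + 36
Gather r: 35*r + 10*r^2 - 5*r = 10*r^2 + 30*r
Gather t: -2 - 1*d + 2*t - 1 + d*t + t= -d + t*(d + 3) - 3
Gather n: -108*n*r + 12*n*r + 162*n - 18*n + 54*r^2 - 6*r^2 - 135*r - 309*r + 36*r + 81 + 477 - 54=n*(144 - 96*r) + 48*r^2 - 408*r + 504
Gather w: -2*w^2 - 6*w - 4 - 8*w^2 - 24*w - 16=-10*w^2 - 30*w - 20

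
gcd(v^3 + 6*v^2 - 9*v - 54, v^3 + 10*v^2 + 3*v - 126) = v^2 + 3*v - 18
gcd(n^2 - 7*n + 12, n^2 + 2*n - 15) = n - 3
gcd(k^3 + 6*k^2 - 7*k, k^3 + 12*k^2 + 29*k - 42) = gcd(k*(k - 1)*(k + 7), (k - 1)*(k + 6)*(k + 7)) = k^2 + 6*k - 7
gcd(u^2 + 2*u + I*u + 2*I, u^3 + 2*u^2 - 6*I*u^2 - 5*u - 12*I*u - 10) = u + 2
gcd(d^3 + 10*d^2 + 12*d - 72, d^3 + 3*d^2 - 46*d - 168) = d + 6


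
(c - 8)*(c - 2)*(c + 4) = c^3 - 6*c^2 - 24*c + 64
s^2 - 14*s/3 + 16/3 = (s - 8/3)*(s - 2)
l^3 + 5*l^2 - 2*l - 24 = (l - 2)*(l + 3)*(l + 4)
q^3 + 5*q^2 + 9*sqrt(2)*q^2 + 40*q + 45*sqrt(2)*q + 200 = (q + 5)*(q + 4*sqrt(2))*(q + 5*sqrt(2))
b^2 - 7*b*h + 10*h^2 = (b - 5*h)*(b - 2*h)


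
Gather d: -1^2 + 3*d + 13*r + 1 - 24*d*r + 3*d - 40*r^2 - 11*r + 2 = d*(6 - 24*r) - 40*r^2 + 2*r + 2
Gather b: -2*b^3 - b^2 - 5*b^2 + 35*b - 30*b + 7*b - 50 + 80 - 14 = -2*b^3 - 6*b^2 + 12*b + 16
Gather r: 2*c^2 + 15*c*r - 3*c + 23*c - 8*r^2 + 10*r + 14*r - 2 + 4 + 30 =2*c^2 + 20*c - 8*r^2 + r*(15*c + 24) + 32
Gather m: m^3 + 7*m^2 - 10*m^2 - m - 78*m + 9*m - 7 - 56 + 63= m^3 - 3*m^2 - 70*m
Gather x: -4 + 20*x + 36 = 20*x + 32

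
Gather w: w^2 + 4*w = w^2 + 4*w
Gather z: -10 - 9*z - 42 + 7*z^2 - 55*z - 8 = 7*z^2 - 64*z - 60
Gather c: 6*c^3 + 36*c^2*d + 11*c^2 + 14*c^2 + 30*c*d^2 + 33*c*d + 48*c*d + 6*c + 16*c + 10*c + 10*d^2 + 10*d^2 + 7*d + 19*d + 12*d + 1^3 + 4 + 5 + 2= 6*c^3 + c^2*(36*d + 25) + c*(30*d^2 + 81*d + 32) + 20*d^2 + 38*d + 12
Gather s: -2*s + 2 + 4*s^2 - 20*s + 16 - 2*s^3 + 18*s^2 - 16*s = -2*s^3 + 22*s^2 - 38*s + 18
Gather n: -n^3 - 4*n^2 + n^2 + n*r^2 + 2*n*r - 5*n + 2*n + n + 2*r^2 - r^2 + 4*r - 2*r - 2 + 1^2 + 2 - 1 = -n^3 - 3*n^2 + n*(r^2 + 2*r - 2) + r^2 + 2*r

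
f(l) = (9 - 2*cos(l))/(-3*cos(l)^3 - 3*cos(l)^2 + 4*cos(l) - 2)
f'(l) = (9 - 2*cos(l))*(-9*sin(l)*cos(l)^2 - 6*sin(l)*cos(l) + 4*sin(l))/(-3*cos(l)^3 - 3*cos(l)^2 + 4*cos(l) - 2)^2 + 2*sin(l)/(-3*cos(l)^3 - 3*cos(l)^2 + 4*cos(l) - 2) = 16*(12*cos(l)^3 - 75*cos(l)^2 - 54*cos(l) + 32)*sin(l)/(7*cos(l) - 6*cos(2*l) - 3*cos(3*l) - 14)^2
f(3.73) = -1.88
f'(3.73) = -0.31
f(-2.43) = -1.93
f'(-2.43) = -0.54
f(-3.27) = -1.83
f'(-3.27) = 0.00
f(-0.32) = -2.05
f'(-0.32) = 2.00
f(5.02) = -7.32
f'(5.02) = -6.60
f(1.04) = -7.05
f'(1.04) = -8.73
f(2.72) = -1.84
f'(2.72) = 0.12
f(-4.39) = -2.77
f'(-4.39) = 3.24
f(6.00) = -1.98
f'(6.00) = 1.71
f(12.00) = -2.85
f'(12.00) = 4.88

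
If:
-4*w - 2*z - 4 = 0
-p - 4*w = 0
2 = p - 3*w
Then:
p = 8/7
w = -2/7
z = -10/7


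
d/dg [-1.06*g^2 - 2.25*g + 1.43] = -2.12*g - 2.25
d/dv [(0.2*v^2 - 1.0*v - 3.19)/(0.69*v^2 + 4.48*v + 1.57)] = (1.586*v^2 + 5.0302*v + 12.7212)/(0.4761*v^4 + 6.1824*v^3 + 22.237*v^2 + 14.0672*v + 2.4649)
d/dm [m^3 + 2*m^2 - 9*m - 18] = 3*m^2 + 4*m - 9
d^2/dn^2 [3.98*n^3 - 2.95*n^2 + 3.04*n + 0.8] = 23.88*n - 5.9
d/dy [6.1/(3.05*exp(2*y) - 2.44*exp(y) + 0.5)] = (14.884 - 37.21*exp(y))*exp(y)/(3.05*exp(2*y) - 2.44*exp(y) + 0.5)^2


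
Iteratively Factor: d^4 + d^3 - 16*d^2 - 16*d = (d + 1)*(d^3 - 16*d) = d*(d + 1)*(d^2 - 16) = d*(d + 1)*(d + 4)*(d - 4)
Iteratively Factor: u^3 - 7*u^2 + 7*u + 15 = (u - 5)*(u^2 - 2*u - 3) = (u - 5)*(u + 1)*(u - 3)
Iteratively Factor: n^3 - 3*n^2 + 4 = (n - 2)*(n^2 - n - 2) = (n - 2)*(n + 1)*(n - 2)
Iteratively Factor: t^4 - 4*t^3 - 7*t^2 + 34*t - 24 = (t - 1)*(t^3 - 3*t^2 - 10*t + 24) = (t - 4)*(t - 1)*(t^2 + t - 6) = (t - 4)*(t - 2)*(t - 1)*(t + 3)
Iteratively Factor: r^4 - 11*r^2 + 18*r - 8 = (r - 1)*(r^3 + r^2 - 10*r + 8) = (r - 1)^2*(r^2 + 2*r - 8) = (r - 2)*(r - 1)^2*(r + 4)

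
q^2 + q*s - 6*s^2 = (q - 2*s)*(q + 3*s)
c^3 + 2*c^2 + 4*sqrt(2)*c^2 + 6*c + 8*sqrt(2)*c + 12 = (c + 2)*(c + sqrt(2))*(c + 3*sqrt(2))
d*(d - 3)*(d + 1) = d^3 - 2*d^2 - 3*d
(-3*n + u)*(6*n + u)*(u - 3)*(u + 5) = -18*n^2*u^2 - 36*n^2*u + 270*n^2 + 3*n*u^3 + 6*n*u^2 - 45*n*u + u^4 + 2*u^3 - 15*u^2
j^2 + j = j*(j + 1)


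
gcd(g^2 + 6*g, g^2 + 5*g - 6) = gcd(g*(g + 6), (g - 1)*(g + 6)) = g + 6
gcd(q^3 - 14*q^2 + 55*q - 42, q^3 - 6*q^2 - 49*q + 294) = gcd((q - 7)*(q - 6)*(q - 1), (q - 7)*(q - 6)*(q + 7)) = q^2 - 13*q + 42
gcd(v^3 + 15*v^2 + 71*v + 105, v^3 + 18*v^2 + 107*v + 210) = v^2 + 12*v + 35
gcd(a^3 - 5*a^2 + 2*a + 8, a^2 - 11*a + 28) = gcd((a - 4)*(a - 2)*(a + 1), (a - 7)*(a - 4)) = a - 4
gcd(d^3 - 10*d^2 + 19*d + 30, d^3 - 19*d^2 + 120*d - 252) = d - 6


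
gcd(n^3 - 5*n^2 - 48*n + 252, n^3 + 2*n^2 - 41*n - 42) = n^2 + n - 42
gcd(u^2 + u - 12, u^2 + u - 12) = u^2 + u - 12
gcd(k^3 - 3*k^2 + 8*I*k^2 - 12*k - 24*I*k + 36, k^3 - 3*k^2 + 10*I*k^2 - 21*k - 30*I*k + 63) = k - 3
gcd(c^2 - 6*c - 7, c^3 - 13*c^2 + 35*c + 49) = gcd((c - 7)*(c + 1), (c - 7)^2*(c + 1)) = c^2 - 6*c - 7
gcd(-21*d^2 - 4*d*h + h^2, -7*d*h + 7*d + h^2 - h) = 7*d - h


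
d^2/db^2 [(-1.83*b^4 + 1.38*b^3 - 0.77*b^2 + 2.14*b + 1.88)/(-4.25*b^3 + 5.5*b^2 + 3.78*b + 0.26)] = (1.13686837721616e-13*b^8 - 2.27373675443232e-13*b^7 + 132.81415*b^6 - 124.5336*b^5 + 121.154532*b^4 + 478.0743*b^3 - 201.642888*b^2 - 229.174128*b - 44.037096)/(76.765625*b^9 - 298.03125*b^8 + 180.85875*b^7 + 349.68125*b^6 - 124.3929*b^5 - 234.2922*b^4 - 85.580652*b^3 - 12.260352*b^2 - 0.766584*b - 0.017576)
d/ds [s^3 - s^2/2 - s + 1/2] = 3*s^2 - s - 1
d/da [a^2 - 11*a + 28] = 2*a - 11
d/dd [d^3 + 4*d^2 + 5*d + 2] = 3*d^2 + 8*d + 5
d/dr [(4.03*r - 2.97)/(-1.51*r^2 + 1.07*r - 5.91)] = (6.0853*r^2 - 8.9694*r - 20.6394)/(2.2801*r^4 - 3.2314*r^3 + 18.9931*r^2 - 12.6474*r + 34.9281)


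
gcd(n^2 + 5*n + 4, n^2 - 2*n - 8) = 1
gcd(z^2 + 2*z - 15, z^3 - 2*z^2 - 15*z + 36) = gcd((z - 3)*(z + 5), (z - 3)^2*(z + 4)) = z - 3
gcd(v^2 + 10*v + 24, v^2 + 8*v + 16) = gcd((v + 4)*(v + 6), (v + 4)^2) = v + 4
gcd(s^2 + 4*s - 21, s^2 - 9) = s - 3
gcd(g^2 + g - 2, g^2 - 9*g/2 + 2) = 1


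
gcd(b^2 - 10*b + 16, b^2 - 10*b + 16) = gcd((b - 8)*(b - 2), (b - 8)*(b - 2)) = b^2 - 10*b + 16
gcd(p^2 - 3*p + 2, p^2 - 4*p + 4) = p - 2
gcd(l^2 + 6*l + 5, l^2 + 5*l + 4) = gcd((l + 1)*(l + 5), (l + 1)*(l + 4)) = l + 1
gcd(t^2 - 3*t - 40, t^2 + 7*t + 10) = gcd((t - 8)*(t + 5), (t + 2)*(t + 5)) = t + 5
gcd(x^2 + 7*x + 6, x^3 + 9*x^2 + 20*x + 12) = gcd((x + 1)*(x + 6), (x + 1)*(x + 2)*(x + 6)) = x^2 + 7*x + 6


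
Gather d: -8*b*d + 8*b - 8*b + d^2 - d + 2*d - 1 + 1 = d^2 + d*(1 - 8*b)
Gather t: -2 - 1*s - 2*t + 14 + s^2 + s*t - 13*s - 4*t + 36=s^2 - 14*s + t*(s - 6) + 48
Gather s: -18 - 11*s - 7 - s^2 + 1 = -s^2 - 11*s - 24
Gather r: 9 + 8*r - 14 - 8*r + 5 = 0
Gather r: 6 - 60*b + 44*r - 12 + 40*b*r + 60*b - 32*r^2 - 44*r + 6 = 40*b*r - 32*r^2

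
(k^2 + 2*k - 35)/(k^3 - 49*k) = (k - 5)/(k*(k - 7))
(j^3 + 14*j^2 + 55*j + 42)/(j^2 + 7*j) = j + 7 + 6/j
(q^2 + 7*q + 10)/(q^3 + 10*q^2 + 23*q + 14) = (q + 5)/(q^2 + 8*q + 7)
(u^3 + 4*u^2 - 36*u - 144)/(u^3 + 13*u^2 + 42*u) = (u^2 - 2*u - 24)/(u*(u + 7))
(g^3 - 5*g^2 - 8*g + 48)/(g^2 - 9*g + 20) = (g^2 - g - 12)/(g - 5)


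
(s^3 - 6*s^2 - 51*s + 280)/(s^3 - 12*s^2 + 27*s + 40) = (s + 7)/(s + 1)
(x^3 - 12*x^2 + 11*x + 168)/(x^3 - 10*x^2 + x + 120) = (x - 7)/(x - 5)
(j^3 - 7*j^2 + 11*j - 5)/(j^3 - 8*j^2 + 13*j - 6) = (j - 5)/(j - 6)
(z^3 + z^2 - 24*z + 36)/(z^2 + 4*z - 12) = z - 3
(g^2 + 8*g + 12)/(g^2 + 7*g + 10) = (g + 6)/(g + 5)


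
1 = 1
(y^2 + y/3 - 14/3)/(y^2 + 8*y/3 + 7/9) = 3*(y - 2)/(3*y + 1)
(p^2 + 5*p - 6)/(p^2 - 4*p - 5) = (-p^2 - 5*p + 6)/(-p^2 + 4*p + 5)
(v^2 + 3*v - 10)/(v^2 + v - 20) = (v - 2)/(v - 4)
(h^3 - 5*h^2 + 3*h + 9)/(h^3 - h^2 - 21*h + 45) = (h + 1)/(h + 5)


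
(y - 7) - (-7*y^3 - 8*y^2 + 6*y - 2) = 7*y^3 + 8*y^2 - 5*y - 5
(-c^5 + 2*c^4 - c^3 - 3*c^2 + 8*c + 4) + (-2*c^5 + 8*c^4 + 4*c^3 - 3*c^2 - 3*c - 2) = -3*c^5 + 10*c^4 + 3*c^3 - 6*c^2 + 5*c + 2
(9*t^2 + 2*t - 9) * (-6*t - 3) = -54*t^3 - 39*t^2 + 48*t + 27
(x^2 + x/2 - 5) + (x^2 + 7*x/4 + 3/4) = 2*x^2 + 9*x/4 - 17/4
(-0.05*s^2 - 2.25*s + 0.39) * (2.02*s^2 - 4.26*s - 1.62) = -0.101*s^4 - 4.332*s^3 + 10.4538*s^2 + 1.9836*s - 0.6318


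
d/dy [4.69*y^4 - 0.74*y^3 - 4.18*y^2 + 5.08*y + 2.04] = 18.76*y^3 - 2.22*y^2 - 8.36*y + 5.08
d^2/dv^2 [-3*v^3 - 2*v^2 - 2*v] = -18*v - 4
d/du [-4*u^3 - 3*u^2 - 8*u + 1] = -12*u^2 - 6*u - 8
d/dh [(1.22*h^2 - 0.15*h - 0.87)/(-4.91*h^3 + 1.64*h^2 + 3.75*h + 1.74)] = (5.9902*h^4 - 1.473*h^3 - 7.9941*h^2 + 7.0992*h + 3.0015)/(24.1081*h^6 - 16.1048*h^5 - 34.1354*h^4 - 4.7868*h^3 + 19.7697*h^2 + 13.05*h + 3.0276)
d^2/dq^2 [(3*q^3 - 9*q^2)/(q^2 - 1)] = 6*(q^3 - 9*q^2 + 3*q - 3)/(q^6 - 3*q^4 + 3*q^2 - 1)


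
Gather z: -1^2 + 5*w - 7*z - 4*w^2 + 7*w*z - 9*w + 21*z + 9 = -4*w^2 - 4*w + z*(7*w + 14) + 8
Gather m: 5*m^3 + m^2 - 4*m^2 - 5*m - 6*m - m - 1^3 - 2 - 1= 5*m^3 - 3*m^2 - 12*m - 4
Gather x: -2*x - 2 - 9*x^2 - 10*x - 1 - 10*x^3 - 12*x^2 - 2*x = -10*x^3 - 21*x^2 - 14*x - 3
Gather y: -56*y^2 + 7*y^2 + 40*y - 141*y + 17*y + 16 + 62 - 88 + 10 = -49*y^2 - 84*y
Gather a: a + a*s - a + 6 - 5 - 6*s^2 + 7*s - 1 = a*s - 6*s^2 + 7*s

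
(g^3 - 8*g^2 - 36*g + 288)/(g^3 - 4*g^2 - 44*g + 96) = (g - 6)/(g - 2)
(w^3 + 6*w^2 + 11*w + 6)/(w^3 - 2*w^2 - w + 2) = (w^2 + 5*w + 6)/(w^2 - 3*w + 2)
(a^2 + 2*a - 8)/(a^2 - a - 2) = (a + 4)/(a + 1)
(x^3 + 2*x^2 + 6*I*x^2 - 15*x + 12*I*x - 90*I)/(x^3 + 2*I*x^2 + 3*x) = (x^3 + x^2*(2 + 6*I) + 3*x*(-5 + 4*I) - 90*I)/(x*(x^2 + 2*I*x + 3))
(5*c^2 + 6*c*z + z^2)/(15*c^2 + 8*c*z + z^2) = (c + z)/(3*c + z)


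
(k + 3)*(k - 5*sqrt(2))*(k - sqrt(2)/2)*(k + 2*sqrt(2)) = k^4 - 7*sqrt(2)*k^3/2 + 3*k^3 - 17*k^2 - 21*sqrt(2)*k^2/2 - 51*k + 10*sqrt(2)*k + 30*sqrt(2)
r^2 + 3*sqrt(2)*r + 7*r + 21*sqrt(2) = (r + 7)*(r + 3*sqrt(2))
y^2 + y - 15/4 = (y - 3/2)*(y + 5/2)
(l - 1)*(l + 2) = l^2 + l - 2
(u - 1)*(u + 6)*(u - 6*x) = u^3 - 6*u^2*x + 5*u^2 - 30*u*x - 6*u + 36*x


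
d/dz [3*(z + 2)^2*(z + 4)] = 3*(z + 2)*(3*z + 10)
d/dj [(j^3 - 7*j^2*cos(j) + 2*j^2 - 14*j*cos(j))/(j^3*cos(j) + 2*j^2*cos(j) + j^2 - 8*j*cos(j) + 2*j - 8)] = (j^6*sin(j) + 4*j^5*sin(j) + 3*j^4*sin(j) + 7*j^4*cos(j)^2 + j^4 + 12*j^3*sin(j) + 28*j^3*cos(j)^2 - 16*j^3*cos(j) + 4*j^3 - 28*j^2*sin(j) + 84*j^2*cos(j)^2 - 16*j^2*cos(j) - 20*j^2 + 112*sqrt(2)*j*cos(j + pi/4) - 32*j + 112*cos(j))/((j - 2)^2*(j + 4)^2*(j*cos(j) + 1)^2)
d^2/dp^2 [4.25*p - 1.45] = 0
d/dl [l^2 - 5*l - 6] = 2*l - 5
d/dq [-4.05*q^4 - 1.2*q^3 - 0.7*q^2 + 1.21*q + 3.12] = -16.2*q^3 - 3.6*q^2 - 1.4*q + 1.21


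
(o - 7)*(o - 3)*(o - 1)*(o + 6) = o^4 - 5*o^3 - 35*o^2 + 165*o - 126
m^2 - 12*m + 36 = (m - 6)^2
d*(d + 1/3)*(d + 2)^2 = d^4 + 13*d^3/3 + 16*d^2/3 + 4*d/3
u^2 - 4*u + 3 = (u - 3)*(u - 1)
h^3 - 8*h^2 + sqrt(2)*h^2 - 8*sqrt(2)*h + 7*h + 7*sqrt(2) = (h - 7)*(h - 1)*(h + sqrt(2))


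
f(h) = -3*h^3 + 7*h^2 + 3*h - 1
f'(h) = -9*h^2 + 14*h + 3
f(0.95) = 5.60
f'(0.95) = 8.18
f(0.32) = 0.58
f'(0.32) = 6.56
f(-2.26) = 62.60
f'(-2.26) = -74.61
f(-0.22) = -1.29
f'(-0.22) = -0.52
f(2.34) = 5.91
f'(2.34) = -13.52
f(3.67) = -44.00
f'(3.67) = -66.84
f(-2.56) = 87.53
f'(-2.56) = -91.82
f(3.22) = -18.92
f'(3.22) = -45.24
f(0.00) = -1.00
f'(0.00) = 3.00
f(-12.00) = 6155.00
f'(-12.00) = -1461.00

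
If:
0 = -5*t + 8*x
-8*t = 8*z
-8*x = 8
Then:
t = -8/5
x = -1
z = 8/5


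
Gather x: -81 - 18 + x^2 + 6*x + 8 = x^2 + 6*x - 91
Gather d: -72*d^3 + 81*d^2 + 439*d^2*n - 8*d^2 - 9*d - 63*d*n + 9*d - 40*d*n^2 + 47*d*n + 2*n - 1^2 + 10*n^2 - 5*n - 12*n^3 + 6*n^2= -72*d^3 + d^2*(439*n + 73) + d*(-40*n^2 - 16*n) - 12*n^3 + 16*n^2 - 3*n - 1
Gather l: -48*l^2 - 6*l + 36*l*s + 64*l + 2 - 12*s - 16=-48*l^2 + l*(36*s + 58) - 12*s - 14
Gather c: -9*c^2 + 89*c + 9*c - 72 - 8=-9*c^2 + 98*c - 80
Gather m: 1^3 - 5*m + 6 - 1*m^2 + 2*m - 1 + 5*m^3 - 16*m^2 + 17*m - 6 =5*m^3 - 17*m^2 + 14*m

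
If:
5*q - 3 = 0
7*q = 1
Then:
No Solution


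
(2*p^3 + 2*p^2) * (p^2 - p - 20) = 2*p^5 - 42*p^3 - 40*p^2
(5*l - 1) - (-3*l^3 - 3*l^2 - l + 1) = 3*l^3 + 3*l^2 + 6*l - 2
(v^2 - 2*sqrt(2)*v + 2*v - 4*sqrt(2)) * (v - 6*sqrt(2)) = v^3 - 8*sqrt(2)*v^2 + 2*v^2 - 16*sqrt(2)*v + 24*v + 48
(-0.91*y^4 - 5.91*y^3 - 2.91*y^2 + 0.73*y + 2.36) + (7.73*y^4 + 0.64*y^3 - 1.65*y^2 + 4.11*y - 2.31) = 6.82*y^4 - 5.27*y^3 - 4.56*y^2 + 4.84*y + 0.0499999999999998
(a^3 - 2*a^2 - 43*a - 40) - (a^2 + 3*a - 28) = a^3 - 3*a^2 - 46*a - 12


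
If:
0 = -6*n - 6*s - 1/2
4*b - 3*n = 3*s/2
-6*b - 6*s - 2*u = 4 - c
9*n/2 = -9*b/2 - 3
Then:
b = -9/44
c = 2*u + 111/22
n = -61/132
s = 25/66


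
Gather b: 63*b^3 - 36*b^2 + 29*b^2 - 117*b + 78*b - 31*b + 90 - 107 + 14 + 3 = 63*b^3 - 7*b^2 - 70*b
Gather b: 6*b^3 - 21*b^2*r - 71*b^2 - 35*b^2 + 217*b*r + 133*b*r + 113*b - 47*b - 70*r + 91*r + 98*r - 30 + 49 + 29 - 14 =6*b^3 + b^2*(-21*r - 106) + b*(350*r + 66) + 119*r + 34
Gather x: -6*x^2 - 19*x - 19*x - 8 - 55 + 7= -6*x^2 - 38*x - 56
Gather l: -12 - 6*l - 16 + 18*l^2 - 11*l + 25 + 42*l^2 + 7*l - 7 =60*l^2 - 10*l - 10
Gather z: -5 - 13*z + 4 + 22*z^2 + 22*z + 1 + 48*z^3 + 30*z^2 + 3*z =48*z^3 + 52*z^2 + 12*z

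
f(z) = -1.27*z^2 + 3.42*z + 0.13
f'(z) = 3.42 - 2.54*z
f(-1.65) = -8.97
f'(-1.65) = 7.61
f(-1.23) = -6.00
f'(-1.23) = 6.54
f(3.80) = -5.21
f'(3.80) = -6.23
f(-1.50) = -7.86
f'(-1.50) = 7.23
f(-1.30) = -6.46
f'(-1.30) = 6.72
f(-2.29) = -14.36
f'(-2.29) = 9.24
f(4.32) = -8.80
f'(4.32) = -7.55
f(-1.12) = -5.29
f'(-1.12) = 6.26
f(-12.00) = -223.79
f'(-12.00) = 33.90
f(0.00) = 0.13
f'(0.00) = 3.42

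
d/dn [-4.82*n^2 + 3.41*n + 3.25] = 3.41 - 9.64*n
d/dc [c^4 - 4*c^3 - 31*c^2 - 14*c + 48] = 4*c^3 - 12*c^2 - 62*c - 14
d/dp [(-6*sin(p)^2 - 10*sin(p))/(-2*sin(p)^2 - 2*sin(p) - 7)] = 2*(-4*sin(p)^2 + 42*sin(p) + 35)*cos(p)/(2*sin(p) - cos(2*p) + 8)^2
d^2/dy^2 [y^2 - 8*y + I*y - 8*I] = 2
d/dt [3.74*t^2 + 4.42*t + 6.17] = 7.48*t + 4.42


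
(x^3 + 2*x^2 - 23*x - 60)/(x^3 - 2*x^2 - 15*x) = (x + 4)/x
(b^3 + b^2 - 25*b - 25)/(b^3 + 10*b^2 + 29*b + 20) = (b - 5)/(b + 4)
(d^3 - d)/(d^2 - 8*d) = (d^2 - 1)/(d - 8)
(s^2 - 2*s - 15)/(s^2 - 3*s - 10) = (s + 3)/(s + 2)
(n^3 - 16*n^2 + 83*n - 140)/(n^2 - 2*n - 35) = (n^2 - 9*n + 20)/(n + 5)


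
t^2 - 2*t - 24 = (t - 6)*(t + 4)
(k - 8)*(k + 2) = k^2 - 6*k - 16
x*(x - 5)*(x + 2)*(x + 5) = x^4 + 2*x^3 - 25*x^2 - 50*x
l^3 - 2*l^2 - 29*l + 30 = (l - 6)*(l - 1)*(l + 5)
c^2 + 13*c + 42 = (c + 6)*(c + 7)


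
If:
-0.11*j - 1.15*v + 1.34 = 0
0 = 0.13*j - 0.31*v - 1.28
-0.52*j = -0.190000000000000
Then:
No Solution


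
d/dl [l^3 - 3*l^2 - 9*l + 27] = 3*l^2 - 6*l - 9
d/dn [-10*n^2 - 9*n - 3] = -20*n - 9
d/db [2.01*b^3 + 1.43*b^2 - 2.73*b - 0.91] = 6.03*b^2 + 2.86*b - 2.73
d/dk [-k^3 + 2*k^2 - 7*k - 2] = -3*k^2 + 4*k - 7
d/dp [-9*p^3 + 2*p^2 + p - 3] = -27*p^2 + 4*p + 1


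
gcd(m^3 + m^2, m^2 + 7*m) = m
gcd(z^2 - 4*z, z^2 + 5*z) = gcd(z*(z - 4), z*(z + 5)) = z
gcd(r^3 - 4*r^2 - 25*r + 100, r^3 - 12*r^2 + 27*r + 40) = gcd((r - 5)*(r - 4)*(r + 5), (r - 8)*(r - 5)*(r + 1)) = r - 5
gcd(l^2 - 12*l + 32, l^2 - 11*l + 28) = l - 4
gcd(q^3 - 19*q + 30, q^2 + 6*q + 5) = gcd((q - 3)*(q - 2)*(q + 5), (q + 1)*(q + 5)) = q + 5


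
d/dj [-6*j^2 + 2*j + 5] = 2 - 12*j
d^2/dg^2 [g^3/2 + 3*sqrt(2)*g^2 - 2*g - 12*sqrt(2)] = 3*g + 6*sqrt(2)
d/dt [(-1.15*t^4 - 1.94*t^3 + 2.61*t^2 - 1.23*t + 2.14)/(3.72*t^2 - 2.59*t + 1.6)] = (-8.556*t^5 + 1.7187*t^4 + 2.6892*t^3 - 11.4963*t^2 - 7.5696*t + 3.5746)/(13.8384*t^4 - 19.2696*t^3 + 18.6121*t^2 - 8.288*t + 2.56)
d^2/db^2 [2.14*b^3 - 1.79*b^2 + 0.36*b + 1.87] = 12.84*b - 3.58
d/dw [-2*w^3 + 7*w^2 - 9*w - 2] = -6*w^2 + 14*w - 9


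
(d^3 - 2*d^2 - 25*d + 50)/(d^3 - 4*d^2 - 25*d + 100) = (d - 2)/(d - 4)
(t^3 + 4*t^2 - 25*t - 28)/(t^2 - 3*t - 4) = t + 7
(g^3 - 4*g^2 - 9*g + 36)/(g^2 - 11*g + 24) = (g^2 - g - 12)/(g - 8)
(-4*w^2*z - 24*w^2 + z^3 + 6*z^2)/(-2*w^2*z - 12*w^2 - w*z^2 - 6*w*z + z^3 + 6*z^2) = (2*w + z)/(w + z)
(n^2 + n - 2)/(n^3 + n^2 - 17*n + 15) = (n + 2)/(n^2 + 2*n - 15)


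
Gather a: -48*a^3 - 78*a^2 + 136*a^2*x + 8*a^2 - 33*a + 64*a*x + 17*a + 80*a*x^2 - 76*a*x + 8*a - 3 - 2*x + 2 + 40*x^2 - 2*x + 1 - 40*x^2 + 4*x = -48*a^3 + a^2*(136*x - 70) + a*(80*x^2 - 12*x - 8)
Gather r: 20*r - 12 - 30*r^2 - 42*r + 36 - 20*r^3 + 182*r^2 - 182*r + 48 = -20*r^3 + 152*r^2 - 204*r + 72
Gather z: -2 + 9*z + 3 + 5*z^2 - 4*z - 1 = 5*z^2 + 5*z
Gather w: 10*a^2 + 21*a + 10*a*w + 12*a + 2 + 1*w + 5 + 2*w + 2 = 10*a^2 + 33*a + w*(10*a + 3) + 9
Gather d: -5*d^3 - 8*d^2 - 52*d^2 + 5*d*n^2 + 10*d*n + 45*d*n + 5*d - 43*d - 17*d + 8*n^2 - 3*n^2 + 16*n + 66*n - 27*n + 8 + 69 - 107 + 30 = -5*d^3 - 60*d^2 + d*(5*n^2 + 55*n - 55) + 5*n^2 + 55*n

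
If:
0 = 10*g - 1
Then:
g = 1/10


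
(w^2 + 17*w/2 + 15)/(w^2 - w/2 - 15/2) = (w + 6)/(w - 3)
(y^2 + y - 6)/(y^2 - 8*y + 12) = (y + 3)/(y - 6)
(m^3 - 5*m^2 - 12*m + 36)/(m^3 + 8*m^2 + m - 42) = (m - 6)/(m + 7)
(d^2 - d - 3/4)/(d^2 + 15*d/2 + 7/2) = (d - 3/2)/(d + 7)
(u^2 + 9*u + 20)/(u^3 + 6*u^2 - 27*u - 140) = (u + 5)/(u^2 + 2*u - 35)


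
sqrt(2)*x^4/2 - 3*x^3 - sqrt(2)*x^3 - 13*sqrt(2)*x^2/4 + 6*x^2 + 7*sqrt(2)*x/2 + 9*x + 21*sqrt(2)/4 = (x - 3)*(x + 1)*(x - 7*sqrt(2)/2)*(sqrt(2)*x/2 + 1/2)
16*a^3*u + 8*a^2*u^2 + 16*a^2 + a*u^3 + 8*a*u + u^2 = (4*a + u)^2*(a*u + 1)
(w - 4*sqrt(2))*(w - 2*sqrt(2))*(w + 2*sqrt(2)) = w^3 - 4*sqrt(2)*w^2 - 8*w + 32*sqrt(2)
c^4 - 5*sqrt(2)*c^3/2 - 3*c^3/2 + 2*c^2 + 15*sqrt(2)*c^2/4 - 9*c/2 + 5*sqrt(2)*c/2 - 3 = (c - 2)*(c + 1/2)*(c - 3*sqrt(2)/2)*(c - sqrt(2))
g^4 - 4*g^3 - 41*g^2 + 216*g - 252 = (g - 6)*(g - 3)*(g - 2)*(g + 7)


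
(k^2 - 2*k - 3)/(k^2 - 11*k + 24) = (k + 1)/(k - 8)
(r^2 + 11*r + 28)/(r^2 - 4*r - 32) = (r + 7)/(r - 8)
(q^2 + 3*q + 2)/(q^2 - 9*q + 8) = (q^2 + 3*q + 2)/(q^2 - 9*q + 8)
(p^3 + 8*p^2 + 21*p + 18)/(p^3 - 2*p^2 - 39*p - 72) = (p + 2)/(p - 8)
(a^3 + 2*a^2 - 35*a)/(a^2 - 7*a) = (a^2 + 2*a - 35)/(a - 7)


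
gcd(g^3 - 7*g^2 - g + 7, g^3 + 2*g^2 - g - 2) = g^2 - 1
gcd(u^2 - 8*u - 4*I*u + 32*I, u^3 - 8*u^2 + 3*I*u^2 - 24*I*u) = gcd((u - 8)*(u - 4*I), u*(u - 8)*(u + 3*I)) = u - 8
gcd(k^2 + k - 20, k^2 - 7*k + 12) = k - 4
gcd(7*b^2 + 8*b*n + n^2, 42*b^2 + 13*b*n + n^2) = 7*b + n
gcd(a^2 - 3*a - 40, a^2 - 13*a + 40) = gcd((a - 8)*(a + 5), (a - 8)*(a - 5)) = a - 8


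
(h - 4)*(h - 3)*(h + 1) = h^3 - 6*h^2 + 5*h + 12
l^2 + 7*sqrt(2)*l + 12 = (l + sqrt(2))*(l + 6*sqrt(2))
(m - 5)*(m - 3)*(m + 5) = m^3 - 3*m^2 - 25*m + 75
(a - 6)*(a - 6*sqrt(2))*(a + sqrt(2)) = a^3 - 5*sqrt(2)*a^2 - 6*a^2 - 12*a + 30*sqrt(2)*a + 72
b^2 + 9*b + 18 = (b + 3)*(b + 6)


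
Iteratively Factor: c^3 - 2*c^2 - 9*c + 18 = (c + 3)*(c^2 - 5*c + 6) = (c - 2)*(c + 3)*(c - 3)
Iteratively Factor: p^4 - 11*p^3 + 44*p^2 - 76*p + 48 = (p - 4)*(p^3 - 7*p^2 + 16*p - 12) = (p - 4)*(p - 2)*(p^2 - 5*p + 6) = (p - 4)*(p - 3)*(p - 2)*(p - 2)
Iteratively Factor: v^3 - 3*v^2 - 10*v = (v + 2)*(v^2 - 5*v) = v*(v + 2)*(v - 5)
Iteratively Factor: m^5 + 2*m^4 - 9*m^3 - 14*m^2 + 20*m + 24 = (m + 2)*(m^4 - 9*m^2 + 4*m + 12) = (m + 2)*(m + 3)*(m^3 - 3*m^2 + 4) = (m - 2)*(m + 2)*(m + 3)*(m^2 - m - 2) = (m - 2)^2*(m + 2)*(m + 3)*(m + 1)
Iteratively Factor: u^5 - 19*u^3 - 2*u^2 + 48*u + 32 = (u + 1)*(u^4 - u^3 - 18*u^2 + 16*u + 32) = (u - 2)*(u + 1)*(u^3 + u^2 - 16*u - 16) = (u - 2)*(u + 1)*(u + 4)*(u^2 - 3*u - 4) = (u - 4)*(u - 2)*(u + 1)*(u + 4)*(u + 1)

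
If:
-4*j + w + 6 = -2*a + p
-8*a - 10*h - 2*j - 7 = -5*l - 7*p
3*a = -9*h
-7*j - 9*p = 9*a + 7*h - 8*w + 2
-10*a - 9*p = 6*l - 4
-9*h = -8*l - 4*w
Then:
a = -9624/16021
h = 3208/16021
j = 74032/48063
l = -72961/48063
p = 102082/48063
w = 167576/48063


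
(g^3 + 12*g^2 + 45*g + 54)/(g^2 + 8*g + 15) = (g^2 + 9*g + 18)/(g + 5)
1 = 1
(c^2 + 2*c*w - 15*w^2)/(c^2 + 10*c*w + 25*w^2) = (c - 3*w)/(c + 5*w)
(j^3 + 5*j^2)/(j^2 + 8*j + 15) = j^2/(j + 3)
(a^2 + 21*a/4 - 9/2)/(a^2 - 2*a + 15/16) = 4*(a + 6)/(4*a - 5)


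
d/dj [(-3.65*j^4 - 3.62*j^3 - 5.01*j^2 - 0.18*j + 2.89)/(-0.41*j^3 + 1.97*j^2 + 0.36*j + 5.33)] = (1.4965*j^6 - 14.381*j^5 - 13.1275*j^4 - 80.572*j^3 - 55.7781*j^2 - 64.7932*j - 1.9998)/(0.1681*j^6 - 1.6154*j^5 + 3.5857*j^4 - 2.9522*j^3 + 21.1298*j^2 + 3.8376*j + 28.4089)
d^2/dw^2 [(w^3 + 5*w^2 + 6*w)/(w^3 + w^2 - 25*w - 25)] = 2*(4*w^6 + 93*w^5 + 543*w^4 + 1806*w^3 + 3150*w^2 + 2325*w - 625)/(w^9 + 3*w^8 - 72*w^7 - 224*w^6 + 1650*w^5 + 5550*w^4 - 10000*w^3 - 45000*w^2 - 46875*w - 15625)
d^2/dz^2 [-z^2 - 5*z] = -2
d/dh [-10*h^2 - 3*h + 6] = -20*h - 3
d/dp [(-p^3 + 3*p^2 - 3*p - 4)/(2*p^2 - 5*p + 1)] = (-2*p^4 + 10*p^3 - 12*p^2 + 22*p - 23)/(4*p^4 - 20*p^3 + 29*p^2 - 10*p + 1)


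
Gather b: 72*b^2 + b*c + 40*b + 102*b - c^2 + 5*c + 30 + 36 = 72*b^2 + b*(c + 142) - c^2 + 5*c + 66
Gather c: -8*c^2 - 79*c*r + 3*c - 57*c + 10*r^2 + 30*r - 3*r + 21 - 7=-8*c^2 + c*(-79*r - 54) + 10*r^2 + 27*r + 14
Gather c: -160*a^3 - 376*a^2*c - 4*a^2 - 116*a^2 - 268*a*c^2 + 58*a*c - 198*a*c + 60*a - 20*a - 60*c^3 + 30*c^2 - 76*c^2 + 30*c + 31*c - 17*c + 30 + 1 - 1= -160*a^3 - 120*a^2 + 40*a - 60*c^3 + c^2*(-268*a - 46) + c*(-376*a^2 - 140*a + 44) + 30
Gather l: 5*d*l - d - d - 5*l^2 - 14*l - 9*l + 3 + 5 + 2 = -2*d - 5*l^2 + l*(5*d - 23) + 10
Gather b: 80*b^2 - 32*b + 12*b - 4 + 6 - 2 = 80*b^2 - 20*b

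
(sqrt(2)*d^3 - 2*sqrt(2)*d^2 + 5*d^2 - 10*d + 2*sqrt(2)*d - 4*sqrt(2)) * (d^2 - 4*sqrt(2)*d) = sqrt(2)*d^5 - 3*d^4 - 2*sqrt(2)*d^4 - 18*sqrt(2)*d^3 + 6*d^3 - 16*d^2 + 36*sqrt(2)*d^2 + 32*d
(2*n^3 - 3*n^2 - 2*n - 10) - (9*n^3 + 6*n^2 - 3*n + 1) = -7*n^3 - 9*n^2 + n - 11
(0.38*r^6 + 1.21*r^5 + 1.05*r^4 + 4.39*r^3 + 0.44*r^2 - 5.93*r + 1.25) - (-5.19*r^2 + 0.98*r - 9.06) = 0.38*r^6 + 1.21*r^5 + 1.05*r^4 + 4.39*r^3 + 5.63*r^2 - 6.91*r + 10.31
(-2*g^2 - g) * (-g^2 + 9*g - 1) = 2*g^4 - 17*g^3 - 7*g^2 + g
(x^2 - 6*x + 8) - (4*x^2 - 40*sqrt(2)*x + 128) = -3*x^2 - 6*x + 40*sqrt(2)*x - 120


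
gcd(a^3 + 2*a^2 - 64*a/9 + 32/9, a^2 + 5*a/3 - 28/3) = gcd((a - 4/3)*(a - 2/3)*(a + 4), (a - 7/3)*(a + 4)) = a + 4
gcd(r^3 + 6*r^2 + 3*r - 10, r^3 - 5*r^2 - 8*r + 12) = r^2 + r - 2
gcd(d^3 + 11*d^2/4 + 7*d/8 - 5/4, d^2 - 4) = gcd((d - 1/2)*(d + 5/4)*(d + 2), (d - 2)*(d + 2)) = d + 2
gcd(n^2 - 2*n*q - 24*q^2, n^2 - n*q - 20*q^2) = n + 4*q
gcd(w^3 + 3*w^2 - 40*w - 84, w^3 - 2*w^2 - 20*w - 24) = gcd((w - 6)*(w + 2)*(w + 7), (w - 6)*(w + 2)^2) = w^2 - 4*w - 12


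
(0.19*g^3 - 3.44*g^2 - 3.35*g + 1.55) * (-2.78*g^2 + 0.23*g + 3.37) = -0.5282*g^5 + 9.6069*g^4 + 9.1621*g^3 - 16.6723*g^2 - 10.933*g + 5.2235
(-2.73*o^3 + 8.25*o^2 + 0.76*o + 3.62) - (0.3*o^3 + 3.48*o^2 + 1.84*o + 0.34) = -3.03*o^3 + 4.77*o^2 - 1.08*o + 3.28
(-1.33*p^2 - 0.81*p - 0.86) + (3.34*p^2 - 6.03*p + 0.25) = 2.01*p^2 - 6.84*p - 0.61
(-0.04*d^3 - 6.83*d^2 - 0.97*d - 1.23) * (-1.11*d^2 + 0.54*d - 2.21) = 0.0444*d^5 + 7.5597*d^4 - 2.5231*d^3 + 15.9358*d^2 + 1.4795*d + 2.7183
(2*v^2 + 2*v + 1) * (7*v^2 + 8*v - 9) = 14*v^4 + 30*v^3 + 5*v^2 - 10*v - 9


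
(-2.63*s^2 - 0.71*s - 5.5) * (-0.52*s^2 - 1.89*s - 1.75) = 1.3676*s^4 + 5.3399*s^3 + 8.8044*s^2 + 11.6375*s + 9.625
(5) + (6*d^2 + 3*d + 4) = 6*d^2 + 3*d + 9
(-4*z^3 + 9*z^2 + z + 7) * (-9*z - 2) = 36*z^4 - 73*z^3 - 27*z^2 - 65*z - 14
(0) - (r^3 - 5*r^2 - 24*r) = -r^3 + 5*r^2 + 24*r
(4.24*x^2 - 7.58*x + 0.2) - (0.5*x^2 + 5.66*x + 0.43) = 3.74*x^2 - 13.24*x - 0.23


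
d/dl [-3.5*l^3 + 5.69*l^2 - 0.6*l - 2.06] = -10.5*l^2 + 11.38*l - 0.6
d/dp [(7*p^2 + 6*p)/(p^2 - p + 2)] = (-13*p^2 + 28*p + 12)/(p^4 - 2*p^3 + 5*p^2 - 4*p + 4)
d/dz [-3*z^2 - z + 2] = -6*z - 1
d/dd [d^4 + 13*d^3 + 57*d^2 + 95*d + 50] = 4*d^3 + 39*d^2 + 114*d + 95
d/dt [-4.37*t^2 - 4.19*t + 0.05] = -8.74*t - 4.19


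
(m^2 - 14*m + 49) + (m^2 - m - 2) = 2*m^2 - 15*m + 47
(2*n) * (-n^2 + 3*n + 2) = -2*n^3 + 6*n^2 + 4*n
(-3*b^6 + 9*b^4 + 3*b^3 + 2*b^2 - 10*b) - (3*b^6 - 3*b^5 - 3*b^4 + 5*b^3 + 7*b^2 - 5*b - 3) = -6*b^6 + 3*b^5 + 12*b^4 - 2*b^3 - 5*b^2 - 5*b + 3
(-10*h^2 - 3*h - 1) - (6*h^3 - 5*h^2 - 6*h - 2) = -6*h^3 - 5*h^2 + 3*h + 1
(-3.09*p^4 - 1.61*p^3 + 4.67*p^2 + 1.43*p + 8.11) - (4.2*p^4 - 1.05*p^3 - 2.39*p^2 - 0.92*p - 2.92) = -7.29*p^4 - 0.56*p^3 + 7.06*p^2 + 2.35*p + 11.03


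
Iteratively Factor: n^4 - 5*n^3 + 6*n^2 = (n)*(n^3 - 5*n^2 + 6*n) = n*(n - 3)*(n^2 - 2*n) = n*(n - 3)*(n - 2)*(n)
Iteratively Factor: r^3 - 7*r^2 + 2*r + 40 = (r - 4)*(r^2 - 3*r - 10) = (r - 5)*(r - 4)*(r + 2)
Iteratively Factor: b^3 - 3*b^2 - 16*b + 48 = (b + 4)*(b^2 - 7*b + 12) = (b - 3)*(b + 4)*(b - 4)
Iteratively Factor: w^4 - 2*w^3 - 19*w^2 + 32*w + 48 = (w + 1)*(w^3 - 3*w^2 - 16*w + 48) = (w - 4)*(w + 1)*(w^2 + w - 12) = (w - 4)*(w + 1)*(w + 4)*(w - 3)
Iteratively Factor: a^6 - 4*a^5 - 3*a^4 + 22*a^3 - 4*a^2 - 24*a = (a)*(a^5 - 4*a^4 - 3*a^3 + 22*a^2 - 4*a - 24) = a*(a - 2)*(a^4 - 2*a^3 - 7*a^2 + 8*a + 12) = a*(a - 2)*(a + 2)*(a^3 - 4*a^2 + a + 6) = a*(a - 2)^2*(a + 2)*(a^2 - 2*a - 3) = a*(a - 3)*(a - 2)^2*(a + 2)*(a + 1)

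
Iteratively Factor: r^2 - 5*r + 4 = (r - 4)*(r - 1)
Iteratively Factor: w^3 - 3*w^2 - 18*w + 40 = (w + 4)*(w^2 - 7*w + 10) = (w - 2)*(w + 4)*(w - 5)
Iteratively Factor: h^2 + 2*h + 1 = (h + 1)*(h + 1)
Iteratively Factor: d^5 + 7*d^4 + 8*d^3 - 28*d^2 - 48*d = (d + 3)*(d^4 + 4*d^3 - 4*d^2 - 16*d) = (d - 2)*(d + 3)*(d^3 + 6*d^2 + 8*d) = d*(d - 2)*(d + 3)*(d^2 + 6*d + 8) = d*(d - 2)*(d + 2)*(d + 3)*(d + 4)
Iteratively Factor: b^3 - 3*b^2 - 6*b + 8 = (b - 1)*(b^2 - 2*b - 8) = (b - 4)*(b - 1)*(b + 2)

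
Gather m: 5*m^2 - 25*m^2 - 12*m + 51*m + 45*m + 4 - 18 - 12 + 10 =-20*m^2 + 84*m - 16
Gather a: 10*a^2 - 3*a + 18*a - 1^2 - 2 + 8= 10*a^2 + 15*a + 5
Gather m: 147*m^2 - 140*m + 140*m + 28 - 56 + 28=147*m^2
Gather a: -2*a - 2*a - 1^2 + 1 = -4*a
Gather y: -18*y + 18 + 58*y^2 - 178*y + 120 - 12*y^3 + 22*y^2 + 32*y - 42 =-12*y^3 + 80*y^2 - 164*y + 96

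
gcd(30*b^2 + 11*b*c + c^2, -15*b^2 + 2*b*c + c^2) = 5*b + c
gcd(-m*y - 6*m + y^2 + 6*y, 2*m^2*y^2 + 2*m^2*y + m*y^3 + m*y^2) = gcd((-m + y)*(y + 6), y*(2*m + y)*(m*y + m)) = 1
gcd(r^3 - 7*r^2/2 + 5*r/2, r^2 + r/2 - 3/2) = r - 1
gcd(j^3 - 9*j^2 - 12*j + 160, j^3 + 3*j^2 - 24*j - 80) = j^2 - j - 20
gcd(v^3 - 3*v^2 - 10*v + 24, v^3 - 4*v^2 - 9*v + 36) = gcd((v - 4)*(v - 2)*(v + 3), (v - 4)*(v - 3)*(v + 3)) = v^2 - v - 12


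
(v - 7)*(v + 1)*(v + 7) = v^3 + v^2 - 49*v - 49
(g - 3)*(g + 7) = g^2 + 4*g - 21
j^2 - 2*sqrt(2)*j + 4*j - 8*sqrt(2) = (j + 4)*(j - 2*sqrt(2))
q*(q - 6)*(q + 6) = q^3 - 36*q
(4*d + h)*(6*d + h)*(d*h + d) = 24*d^3*h + 24*d^3 + 10*d^2*h^2 + 10*d^2*h + d*h^3 + d*h^2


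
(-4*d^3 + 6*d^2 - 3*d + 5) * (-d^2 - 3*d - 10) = 4*d^5 + 6*d^4 + 25*d^3 - 56*d^2 + 15*d - 50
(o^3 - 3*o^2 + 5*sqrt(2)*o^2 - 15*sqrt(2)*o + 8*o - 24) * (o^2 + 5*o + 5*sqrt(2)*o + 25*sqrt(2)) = o^5 + 2*o^4 + 10*sqrt(2)*o^4 + 20*sqrt(2)*o^3 + 43*o^3 - 110*sqrt(2)*o^2 + 116*o^2 - 870*o + 80*sqrt(2)*o - 600*sqrt(2)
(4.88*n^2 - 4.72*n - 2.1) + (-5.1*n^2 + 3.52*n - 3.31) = -0.22*n^2 - 1.2*n - 5.41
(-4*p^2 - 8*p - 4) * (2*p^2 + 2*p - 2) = -8*p^4 - 24*p^3 - 16*p^2 + 8*p + 8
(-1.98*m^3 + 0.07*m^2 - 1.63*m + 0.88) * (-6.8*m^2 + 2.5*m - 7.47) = 13.464*m^5 - 5.426*m^4 + 26.0496*m^3 - 10.5819*m^2 + 14.3761*m - 6.5736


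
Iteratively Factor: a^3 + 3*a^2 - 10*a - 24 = (a - 3)*(a^2 + 6*a + 8) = (a - 3)*(a + 4)*(a + 2)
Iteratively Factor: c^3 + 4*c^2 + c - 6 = (c - 1)*(c^2 + 5*c + 6) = (c - 1)*(c + 3)*(c + 2)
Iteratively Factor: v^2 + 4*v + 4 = (v + 2)*(v + 2)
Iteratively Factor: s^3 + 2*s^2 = (s + 2)*(s^2) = s*(s + 2)*(s)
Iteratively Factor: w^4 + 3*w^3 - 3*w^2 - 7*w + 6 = (w + 3)*(w^3 - 3*w + 2) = (w + 2)*(w + 3)*(w^2 - 2*w + 1) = (w - 1)*(w + 2)*(w + 3)*(w - 1)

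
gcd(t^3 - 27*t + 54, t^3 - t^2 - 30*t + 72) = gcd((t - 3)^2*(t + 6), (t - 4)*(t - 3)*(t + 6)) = t^2 + 3*t - 18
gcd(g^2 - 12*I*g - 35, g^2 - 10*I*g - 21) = g - 7*I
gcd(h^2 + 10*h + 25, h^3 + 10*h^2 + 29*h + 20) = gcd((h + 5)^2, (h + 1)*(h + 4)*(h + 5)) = h + 5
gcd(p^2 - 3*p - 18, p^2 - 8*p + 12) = p - 6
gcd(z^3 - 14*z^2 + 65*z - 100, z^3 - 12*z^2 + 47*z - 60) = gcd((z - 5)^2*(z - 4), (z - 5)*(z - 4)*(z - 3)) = z^2 - 9*z + 20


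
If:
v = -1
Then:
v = -1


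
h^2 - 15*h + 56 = (h - 8)*(h - 7)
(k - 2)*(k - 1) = k^2 - 3*k + 2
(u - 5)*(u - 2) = u^2 - 7*u + 10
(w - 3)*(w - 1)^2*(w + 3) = w^4 - 2*w^3 - 8*w^2 + 18*w - 9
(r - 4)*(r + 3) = r^2 - r - 12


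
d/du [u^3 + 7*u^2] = u*(3*u + 14)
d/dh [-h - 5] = -1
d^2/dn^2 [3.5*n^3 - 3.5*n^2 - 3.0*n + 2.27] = 21.0*n - 7.0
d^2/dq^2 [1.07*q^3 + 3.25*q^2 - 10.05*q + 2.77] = 6.42*q + 6.5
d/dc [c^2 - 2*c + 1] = 2*c - 2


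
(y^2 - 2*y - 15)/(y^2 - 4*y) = (y^2 - 2*y - 15)/(y*(y - 4))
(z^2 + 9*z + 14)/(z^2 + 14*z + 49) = (z + 2)/(z + 7)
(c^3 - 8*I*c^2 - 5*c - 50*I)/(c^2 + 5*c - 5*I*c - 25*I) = (c^2 - 3*I*c + 10)/(c + 5)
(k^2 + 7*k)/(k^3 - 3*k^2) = (k + 7)/(k*(k - 3))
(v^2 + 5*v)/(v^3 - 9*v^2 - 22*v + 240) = v/(v^2 - 14*v + 48)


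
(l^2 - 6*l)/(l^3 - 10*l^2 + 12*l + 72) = l/(l^2 - 4*l - 12)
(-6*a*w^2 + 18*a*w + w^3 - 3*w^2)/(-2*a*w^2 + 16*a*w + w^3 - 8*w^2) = (6*a*w - 18*a - w^2 + 3*w)/(2*a*w - 16*a - w^2 + 8*w)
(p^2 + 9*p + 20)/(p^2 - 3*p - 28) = (p + 5)/(p - 7)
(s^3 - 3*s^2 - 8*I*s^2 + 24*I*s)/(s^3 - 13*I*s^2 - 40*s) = (s - 3)/(s - 5*I)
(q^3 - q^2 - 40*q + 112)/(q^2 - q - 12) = (q^2 + 3*q - 28)/(q + 3)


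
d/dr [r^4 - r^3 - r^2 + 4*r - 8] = 4*r^3 - 3*r^2 - 2*r + 4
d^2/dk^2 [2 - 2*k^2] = -4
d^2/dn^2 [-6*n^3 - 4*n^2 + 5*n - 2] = -36*n - 8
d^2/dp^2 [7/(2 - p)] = -14/(p - 2)^3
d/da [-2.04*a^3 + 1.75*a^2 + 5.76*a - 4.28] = -6.12*a^2 + 3.5*a + 5.76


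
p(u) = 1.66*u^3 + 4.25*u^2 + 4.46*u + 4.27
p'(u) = 4.98*u^2 + 8.5*u + 4.46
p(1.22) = 19.05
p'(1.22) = 22.24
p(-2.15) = -2.17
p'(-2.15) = 9.21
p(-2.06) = -1.39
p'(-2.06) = 8.08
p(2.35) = 59.76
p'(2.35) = 51.94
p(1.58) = 28.47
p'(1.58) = 30.32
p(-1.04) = 2.36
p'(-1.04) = 1.01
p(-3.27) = -22.91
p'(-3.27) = 29.92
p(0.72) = 10.30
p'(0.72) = 13.16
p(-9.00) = -901.76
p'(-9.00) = 331.34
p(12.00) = 3538.27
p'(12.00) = 823.58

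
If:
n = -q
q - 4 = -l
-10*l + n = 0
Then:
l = -4/9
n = -40/9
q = 40/9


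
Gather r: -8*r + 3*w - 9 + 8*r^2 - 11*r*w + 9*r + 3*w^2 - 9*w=8*r^2 + r*(1 - 11*w) + 3*w^2 - 6*w - 9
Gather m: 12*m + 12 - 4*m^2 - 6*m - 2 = -4*m^2 + 6*m + 10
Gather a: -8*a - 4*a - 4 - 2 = -12*a - 6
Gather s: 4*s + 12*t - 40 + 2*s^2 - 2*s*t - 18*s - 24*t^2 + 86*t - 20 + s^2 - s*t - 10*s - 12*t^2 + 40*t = 3*s^2 + s*(-3*t - 24) - 36*t^2 + 138*t - 60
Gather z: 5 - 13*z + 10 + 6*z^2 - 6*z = 6*z^2 - 19*z + 15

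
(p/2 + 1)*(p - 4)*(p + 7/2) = p^3/2 + 3*p^2/4 - 15*p/2 - 14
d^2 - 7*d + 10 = (d - 5)*(d - 2)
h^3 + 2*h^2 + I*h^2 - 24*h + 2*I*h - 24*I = (h - 4)*(h + 6)*(h + I)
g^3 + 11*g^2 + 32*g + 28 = (g + 2)^2*(g + 7)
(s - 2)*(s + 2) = s^2 - 4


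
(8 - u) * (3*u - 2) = -3*u^2 + 26*u - 16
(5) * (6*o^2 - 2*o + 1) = 30*o^2 - 10*o + 5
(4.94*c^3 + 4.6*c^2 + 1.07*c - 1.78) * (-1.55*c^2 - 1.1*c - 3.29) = -7.657*c^5 - 12.564*c^4 - 22.9711*c^3 - 13.552*c^2 - 1.5623*c + 5.8562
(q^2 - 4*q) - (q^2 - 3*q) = -q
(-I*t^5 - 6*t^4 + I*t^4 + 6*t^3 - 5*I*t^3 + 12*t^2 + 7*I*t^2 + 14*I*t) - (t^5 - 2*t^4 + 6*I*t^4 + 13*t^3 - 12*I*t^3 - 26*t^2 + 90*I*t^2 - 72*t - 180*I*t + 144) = -t^5 - I*t^5 - 4*t^4 - 5*I*t^4 - 7*t^3 + 7*I*t^3 + 38*t^2 - 83*I*t^2 + 72*t + 194*I*t - 144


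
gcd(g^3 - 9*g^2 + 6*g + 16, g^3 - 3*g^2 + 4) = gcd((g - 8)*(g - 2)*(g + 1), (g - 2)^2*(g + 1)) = g^2 - g - 2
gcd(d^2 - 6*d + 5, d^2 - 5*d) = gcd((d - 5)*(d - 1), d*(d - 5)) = d - 5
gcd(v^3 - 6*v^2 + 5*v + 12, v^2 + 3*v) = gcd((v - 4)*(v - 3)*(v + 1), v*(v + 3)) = 1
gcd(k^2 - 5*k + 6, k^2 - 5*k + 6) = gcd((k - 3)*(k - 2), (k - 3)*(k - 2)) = k^2 - 5*k + 6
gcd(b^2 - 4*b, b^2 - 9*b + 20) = b - 4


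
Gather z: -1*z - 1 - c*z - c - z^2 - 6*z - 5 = -c - z^2 + z*(-c - 7) - 6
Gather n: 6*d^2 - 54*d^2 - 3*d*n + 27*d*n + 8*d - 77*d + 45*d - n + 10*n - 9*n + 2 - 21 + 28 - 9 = -48*d^2 + 24*d*n - 24*d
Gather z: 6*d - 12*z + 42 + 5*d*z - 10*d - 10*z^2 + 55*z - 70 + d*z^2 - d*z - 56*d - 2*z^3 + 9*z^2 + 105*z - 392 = -60*d - 2*z^3 + z^2*(d - 1) + z*(4*d + 148) - 420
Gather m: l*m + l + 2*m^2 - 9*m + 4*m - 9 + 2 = l + 2*m^2 + m*(l - 5) - 7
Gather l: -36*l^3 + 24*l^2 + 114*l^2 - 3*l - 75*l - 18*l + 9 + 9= -36*l^3 + 138*l^2 - 96*l + 18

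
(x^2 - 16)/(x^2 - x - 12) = (x + 4)/(x + 3)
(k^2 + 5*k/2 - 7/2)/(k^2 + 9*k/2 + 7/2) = (k - 1)/(k + 1)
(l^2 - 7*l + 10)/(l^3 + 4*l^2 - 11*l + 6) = (l^2 - 7*l + 10)/(l^3 + 4*l^2 - 11*l + 6)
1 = 1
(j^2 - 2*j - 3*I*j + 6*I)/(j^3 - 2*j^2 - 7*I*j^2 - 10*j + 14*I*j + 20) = (j - 3*I)/(j^2 - 7*I*j - 10)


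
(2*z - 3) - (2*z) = -3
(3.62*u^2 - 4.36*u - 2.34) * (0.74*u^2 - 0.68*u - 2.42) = 2.6788*u^4 - 5.688*u^3 - 7.5272*u^2 + 12.1424*u + 5.6628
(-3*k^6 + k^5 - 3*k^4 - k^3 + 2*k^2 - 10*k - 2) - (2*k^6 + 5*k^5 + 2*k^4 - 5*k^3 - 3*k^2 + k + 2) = -5*k^6 - 4*k^5 - 5*k^4 + 4*k^3 + 5*k^2 - 11*k - 4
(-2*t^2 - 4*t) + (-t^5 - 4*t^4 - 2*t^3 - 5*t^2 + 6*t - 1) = -t^5 - 4*t^4 - 2*t^3 - 7*t^2 + 2*t - 1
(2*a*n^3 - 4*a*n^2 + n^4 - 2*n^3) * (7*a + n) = 14*a^2*n^3 - 28*a^2*n^2 + 9*a*n^4 - 18*a*n^3 + n^5 - 2*n^4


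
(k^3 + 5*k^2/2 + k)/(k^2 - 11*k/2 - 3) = k*(k + 2)/(k - 6)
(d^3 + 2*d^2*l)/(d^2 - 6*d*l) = d*(d + 2*l)/(d - 6*l)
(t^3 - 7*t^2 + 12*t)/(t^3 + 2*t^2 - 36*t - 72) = t*(t^2 - 7*t + 12)/(t^3 + 2*t^2 - 36*t - 72)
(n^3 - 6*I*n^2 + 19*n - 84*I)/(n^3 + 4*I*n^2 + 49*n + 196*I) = (n - 3*I)/(n + 7*I)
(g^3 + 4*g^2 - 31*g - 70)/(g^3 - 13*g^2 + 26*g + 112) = (g^2 + 2*g - 35)/(g^2 - 15*g + 56)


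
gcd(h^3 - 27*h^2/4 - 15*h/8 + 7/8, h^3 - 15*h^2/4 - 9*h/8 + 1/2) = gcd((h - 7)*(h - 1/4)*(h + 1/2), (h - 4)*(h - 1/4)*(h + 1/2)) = h^2 + h/4 - 1/8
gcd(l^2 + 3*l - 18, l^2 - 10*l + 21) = l - 3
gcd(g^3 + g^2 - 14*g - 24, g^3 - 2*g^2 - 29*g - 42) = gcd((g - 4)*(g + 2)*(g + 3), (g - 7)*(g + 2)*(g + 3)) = g^2 + 5*g + 6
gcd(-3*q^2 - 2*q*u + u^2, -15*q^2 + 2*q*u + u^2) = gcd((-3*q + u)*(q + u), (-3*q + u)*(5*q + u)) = 3*q - u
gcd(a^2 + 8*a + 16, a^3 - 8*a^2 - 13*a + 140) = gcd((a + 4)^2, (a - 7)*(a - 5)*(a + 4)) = a + 4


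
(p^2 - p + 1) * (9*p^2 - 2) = 9*p^4 - 9*p^3 + 7*p^2 + 2*p - 2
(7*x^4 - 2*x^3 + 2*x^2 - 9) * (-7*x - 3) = -49*x^5 - 7*x^4 - 8*x^3 - 6*x^2 + 63*x + 27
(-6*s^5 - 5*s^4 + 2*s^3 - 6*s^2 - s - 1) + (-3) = -6*s^5 - 5*s^4 + 2*s^3 - 6*s^2 - s - 4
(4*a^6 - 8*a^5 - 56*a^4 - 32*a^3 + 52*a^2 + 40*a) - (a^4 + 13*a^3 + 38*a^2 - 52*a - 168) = 4*a^6 - 8*a^5 - 57*a^4 - 45*a^3 + 14*a^2 + 92*a + 168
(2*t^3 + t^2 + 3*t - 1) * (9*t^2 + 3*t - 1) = 18*t^5 + 15*t^4 + 28*t^3 - t^2 - 6*t + 1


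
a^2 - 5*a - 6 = (a - 6)*(a + 1)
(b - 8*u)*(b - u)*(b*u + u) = b^3*u - 9*b^2*u^2 + b^2*u + 8*b*u^3 - 9*b*u^2 + 8*u^3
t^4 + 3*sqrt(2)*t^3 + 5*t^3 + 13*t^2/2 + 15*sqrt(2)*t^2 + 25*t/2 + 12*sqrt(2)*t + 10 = (t + 1)*(t + 4)*(t + sqrt(2)/2)*(t + 5*sqrt(2)/2)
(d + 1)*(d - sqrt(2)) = d^2 - sqrt(2)*d + d - sqrt(2)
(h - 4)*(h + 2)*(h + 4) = h^3 + 2*h^2 - 16*h - 32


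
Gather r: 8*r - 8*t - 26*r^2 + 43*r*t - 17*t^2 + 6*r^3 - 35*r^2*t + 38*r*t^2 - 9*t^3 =6*r^3 + r^2*(-35*t - 26) + r*(38*t^2 + 43*t + 8) - 9*t^3 - 17*t^2 - 8*t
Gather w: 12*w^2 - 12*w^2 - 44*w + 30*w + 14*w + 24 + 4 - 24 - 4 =0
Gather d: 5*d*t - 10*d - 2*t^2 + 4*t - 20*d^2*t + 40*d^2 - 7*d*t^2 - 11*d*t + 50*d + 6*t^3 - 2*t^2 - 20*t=d^2*(40 - 20*t) + d*(-7*t^2 - 6*t + 40) + 6*t^3 - 4*t^2 - 16*t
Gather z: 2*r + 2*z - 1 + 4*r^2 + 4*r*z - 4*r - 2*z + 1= 4*r^2 + 4*r*z - 2*r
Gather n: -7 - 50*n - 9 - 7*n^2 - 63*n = -7*n^2 - 113*n - 16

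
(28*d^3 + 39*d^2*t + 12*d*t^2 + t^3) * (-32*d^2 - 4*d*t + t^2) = -896*d^5 - 1360*d^4*t - 512*d^3*t^2 - 41*d^2*t^3 + 8*d*t^4 + t^5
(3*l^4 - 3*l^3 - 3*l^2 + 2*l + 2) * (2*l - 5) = 6*l^5 - 21*l^4 + 9*l^3 + 19*l^2 - 6*l - 10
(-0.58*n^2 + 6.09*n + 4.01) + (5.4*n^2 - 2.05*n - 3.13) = 4.82*n^2 + 4.04*n + 0.88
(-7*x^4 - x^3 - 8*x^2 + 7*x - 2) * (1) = -7*x^4 - x^3 - 8*x^2 + 7*x - 2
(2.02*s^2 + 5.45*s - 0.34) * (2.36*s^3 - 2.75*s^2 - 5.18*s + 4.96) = 4.7672*s^5 + 7.307*s^4 - 26.2535*s^3 - 17.2768*s^2 + 28.7932*s - 1.6864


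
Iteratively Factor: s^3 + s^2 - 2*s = (s)*(s^2 + s - 2) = s*(s + 2)*(s - 1)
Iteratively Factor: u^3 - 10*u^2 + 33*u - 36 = (u - 4)*(u^2 - 6*u + 9) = (u - 4)*(u - 3)*(u - 3)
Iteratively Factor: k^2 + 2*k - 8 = (k + 4)*(k - 2)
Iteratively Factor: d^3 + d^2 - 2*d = (d)*(d^2 + d - 2) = d*(d + 2)*(d - 1)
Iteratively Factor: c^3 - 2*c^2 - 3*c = (c + 1)*(c^2 - 3*c) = (c - 3)*(c + 1)*(c)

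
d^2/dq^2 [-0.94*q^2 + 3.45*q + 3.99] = -1.88000000000000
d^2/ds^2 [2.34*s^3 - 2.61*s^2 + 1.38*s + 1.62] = 14.04*s - 5.22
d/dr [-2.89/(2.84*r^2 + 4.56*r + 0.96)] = (16.4152*r + 13.1784)/(2.84*r^2 + 4.56*r + 0.96)^2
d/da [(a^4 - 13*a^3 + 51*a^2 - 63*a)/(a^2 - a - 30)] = 2*(a^5 - 8*a^4 - 47*a^3 + 591*a^2 - 1530*a + 945)/(a^4 - 2*a^3 - 59*a^2 + 60*a + 900)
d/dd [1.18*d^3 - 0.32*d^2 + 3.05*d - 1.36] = 3.54*d^2 - 0.64*d + 3.05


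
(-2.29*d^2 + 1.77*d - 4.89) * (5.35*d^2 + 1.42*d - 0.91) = -12.2515*d^4 + 6.2177*d^3 - 21.5642*d^2 - 8.5545*d + 4.4499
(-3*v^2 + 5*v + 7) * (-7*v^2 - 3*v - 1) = 21*v^4 - 26*v^3 - 61*v^2 - 26*v - 7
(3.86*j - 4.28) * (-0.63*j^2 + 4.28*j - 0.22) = -2.4318*j^3 + 19.2172*j^2 - 19.1676*j + 0.9416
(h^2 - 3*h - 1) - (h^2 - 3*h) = -1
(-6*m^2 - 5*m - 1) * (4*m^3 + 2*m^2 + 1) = -24*m^5 - 32*m^4 - 14*m^3 - 8*m^2 - 5*m - 1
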